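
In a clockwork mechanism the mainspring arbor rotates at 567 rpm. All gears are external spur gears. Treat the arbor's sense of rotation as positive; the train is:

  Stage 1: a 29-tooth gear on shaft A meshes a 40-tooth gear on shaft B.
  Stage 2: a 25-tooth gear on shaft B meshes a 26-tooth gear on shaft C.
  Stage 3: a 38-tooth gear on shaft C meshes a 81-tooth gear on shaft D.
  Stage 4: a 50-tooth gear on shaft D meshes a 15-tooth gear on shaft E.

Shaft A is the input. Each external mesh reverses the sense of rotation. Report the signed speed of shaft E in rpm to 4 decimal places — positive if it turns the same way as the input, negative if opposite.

+618.1090 rpm (same as input, |ω| = 618.1090 rpm)

Stage 1 [29T→40T]: ω = 567.0000×29/40 = 411.0750 rpm, dir flips to −; running = −411.0750
Stage 2 [25T→26T]: ω = 411.0750×25/26 = 395.2644 rpm, dir flips to +; running = +395.2644
Stage 3 [38T→81T]: ω = 395.2644×38/81 = 185.4327 rpm, dir flips to −; running = −185.4327
Stage 4 [50T→15T]: ω = 185.4327×50/15 = 618.1090 rpm, dir flips to +; running = +618.1090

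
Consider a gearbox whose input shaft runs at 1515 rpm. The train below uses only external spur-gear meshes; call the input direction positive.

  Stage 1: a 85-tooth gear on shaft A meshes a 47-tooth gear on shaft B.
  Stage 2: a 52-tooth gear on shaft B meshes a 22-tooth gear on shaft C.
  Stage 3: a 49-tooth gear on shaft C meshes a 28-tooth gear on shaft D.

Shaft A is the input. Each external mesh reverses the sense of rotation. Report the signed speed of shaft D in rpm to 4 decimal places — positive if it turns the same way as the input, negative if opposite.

-11333.1963 rpm (opposite to input, |ω| = 11333.1963 rpm)

Stage 1 [85T→47T]: ω = 1515.0000×85/47 = 2739.8936 rpm, dir flips to −; running = −2739.8936
Stage 2 [52T→22T]: ω = 2739.8936×52/22 = 6476.1122 rpm, dir flips to +; running = +6476.1122
Stage 3 [49T→28T]: ω = 6476.1122×49/28 = 11333.1963 rpm, dir flips to −; running = −11333.1963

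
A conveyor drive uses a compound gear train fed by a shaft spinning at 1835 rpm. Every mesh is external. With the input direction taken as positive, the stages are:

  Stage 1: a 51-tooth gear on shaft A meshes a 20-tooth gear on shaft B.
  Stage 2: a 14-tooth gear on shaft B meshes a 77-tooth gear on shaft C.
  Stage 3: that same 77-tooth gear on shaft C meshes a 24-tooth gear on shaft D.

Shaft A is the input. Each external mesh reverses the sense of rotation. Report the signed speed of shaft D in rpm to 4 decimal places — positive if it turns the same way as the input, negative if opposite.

-2729.5625 rpm (opposite to input, |ω| = 2729.5625 rpm)

Stage 1 [51T→20T]: ω = 1835.0000×51/20 = 4679.2500 rpm, dir flips to −; running = −4679.2500
Stage 2 [14T→77T]: ω = 4679.2500×14/77 = 850.7727 rpm, dir flips to +; running = +850.7727
Stage 3 [77T→24T]: ω = 850.7727×77/24 = 2729.5625 rpm, dir flips to −; running = −2729.5625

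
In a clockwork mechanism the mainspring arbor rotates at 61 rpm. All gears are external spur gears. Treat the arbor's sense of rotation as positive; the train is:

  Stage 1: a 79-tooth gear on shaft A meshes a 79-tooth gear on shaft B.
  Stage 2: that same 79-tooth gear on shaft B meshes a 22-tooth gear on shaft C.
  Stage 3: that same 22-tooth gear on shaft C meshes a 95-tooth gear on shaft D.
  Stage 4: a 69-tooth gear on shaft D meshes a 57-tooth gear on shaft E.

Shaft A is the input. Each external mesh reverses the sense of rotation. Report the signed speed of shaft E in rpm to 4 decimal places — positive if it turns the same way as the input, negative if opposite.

Stage 1 [79T→79T]: ω = 61.0000×79/79 = 61.0000 rpm, dir flips to −; running = −61.0000
Stage 2 [79T→22T]: ω = 61.0000×79/22 = 219.0455 rpm, dir flips to +; running = +219.0455
Stage 3 [22T→95T]: ω = 219.0455×22/95 = 50.7263 rpm, dir flips to −; running = −50.7263
Stage 4 [69T→57T]: ω = 50.7263×69/57 = 61.4055 rpm, dir flips to +; running = +61.4055

+61.4055 rpm (same as input, |ω| = 61.4055 rpm)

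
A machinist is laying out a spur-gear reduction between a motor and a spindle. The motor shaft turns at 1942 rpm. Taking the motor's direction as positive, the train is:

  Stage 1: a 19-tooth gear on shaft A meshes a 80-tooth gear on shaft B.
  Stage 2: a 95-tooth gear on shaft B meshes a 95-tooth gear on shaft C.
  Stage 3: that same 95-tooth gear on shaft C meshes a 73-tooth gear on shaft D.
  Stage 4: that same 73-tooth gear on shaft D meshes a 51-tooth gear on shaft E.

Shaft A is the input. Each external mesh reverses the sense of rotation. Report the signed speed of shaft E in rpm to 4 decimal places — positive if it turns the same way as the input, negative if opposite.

Stage 1 [19T→80T]: ω = 1942.0000×19/80 = 461.2250 rpm, dir flips to −; running = −461.2250
Stage 2 [95T→95T]: ω = 461.2250×95/95 = 461.2250 rpm, dir flips to +; running = +461.2250
Stage 3 [95T→73T]: ω = 461.2250×95/73 = 600.2243 rpm, dir flips to −; running = −600.2243
Stage 4 [73T→51T]: ω = 600.2243×73/51 = 859.1446 rpm, dir flips to +; running = +859.1446

+859.1446 rpm (same as input, |ω| = 859.1446 rpm)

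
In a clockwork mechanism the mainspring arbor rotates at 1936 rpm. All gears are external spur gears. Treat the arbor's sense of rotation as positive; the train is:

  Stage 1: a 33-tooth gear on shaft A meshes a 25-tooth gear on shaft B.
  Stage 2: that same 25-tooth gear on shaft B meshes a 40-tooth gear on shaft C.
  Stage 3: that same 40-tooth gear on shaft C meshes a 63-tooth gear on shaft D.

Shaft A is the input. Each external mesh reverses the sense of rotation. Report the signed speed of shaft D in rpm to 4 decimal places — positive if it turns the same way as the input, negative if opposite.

Stage 1 [33T→25T]: ω = 1936.0000×33/25 = 2555.5200 rpm, dir flips to −; running = −2555.5200
Stage 2 [25T→40T]: ω = 2555.5200×25/40 = 1597.2000 rpm, dir flips to +; running = +1597.2000
Stage 3 [40T→63T]: ω = 1597.2000×40/63 = 1014.0952 rpm, dir flips to −; running = −1014.0952

-1014.0952 rpm (opposite to input, |ω| = 1014.0952 rpm)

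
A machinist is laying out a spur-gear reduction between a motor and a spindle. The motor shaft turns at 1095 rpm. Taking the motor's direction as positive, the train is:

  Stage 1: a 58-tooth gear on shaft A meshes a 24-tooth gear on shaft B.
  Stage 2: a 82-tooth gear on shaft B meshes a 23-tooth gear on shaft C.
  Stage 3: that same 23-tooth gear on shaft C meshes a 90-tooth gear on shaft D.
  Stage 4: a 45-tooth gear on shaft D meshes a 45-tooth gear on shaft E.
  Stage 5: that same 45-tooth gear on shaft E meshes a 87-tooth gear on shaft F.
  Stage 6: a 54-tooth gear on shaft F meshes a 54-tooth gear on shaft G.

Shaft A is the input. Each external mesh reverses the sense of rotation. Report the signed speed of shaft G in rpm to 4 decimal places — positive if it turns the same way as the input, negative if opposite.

+1247.0833 rpm (same as input, |ω| = 1247.0833 rpm)

Stage 1 [58T→24T]: ω = 1095.0000×58/24 = 2646.2500 rpm, dir flips to −; running = −2646.2500
Stage 2 [82T→23T]: ω = 2646.2500×82/23 = 9434.4565 rpm, dir flips to +; running = +9434.4565
Stage 3 [23T→90T]: ω = 9434.4565×23/90 = 2411.0278 rpm, dir flips to −; running = −2411.0278
Stage 4 [45T→45T]: ω = 2411.0278×45/45 = 2411.0278 rpm, dir flips to +; running = +2411.0278
Stage 5 [45T→87T]: ω = 2411.0278×45/87 = 1247.0833 rpm, dir flips to −; running = −1247.0833
Stage 6 [54T→54T]: ω = 1247.0833×54/54 = 1247.0833 rpm, dir flips to +; running = +1247.0833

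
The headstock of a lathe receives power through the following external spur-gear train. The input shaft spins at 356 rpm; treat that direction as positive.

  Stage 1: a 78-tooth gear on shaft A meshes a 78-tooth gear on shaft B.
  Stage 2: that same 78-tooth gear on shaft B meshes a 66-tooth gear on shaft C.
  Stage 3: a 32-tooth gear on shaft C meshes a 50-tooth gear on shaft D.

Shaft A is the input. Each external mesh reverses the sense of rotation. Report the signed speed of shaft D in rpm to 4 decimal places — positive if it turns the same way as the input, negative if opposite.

-269.2655 rpm (opposite to input, |ω| = 269.2655 rpm)

Stage 1 [78T→78T]: ω = 356.0000×78/78 = 356.0000 rpm, dir flips to −; running = −356.0000
Stage 2 [78T→66T]: ω = 356.0000×78/66 = 420.7273 rpm, dir flips to +; running = +420.7273
Stage 3 [32T→50T]: ω = 420.7273×32/50 = 269.2655 rpm, dir flips to −; running = −269.2655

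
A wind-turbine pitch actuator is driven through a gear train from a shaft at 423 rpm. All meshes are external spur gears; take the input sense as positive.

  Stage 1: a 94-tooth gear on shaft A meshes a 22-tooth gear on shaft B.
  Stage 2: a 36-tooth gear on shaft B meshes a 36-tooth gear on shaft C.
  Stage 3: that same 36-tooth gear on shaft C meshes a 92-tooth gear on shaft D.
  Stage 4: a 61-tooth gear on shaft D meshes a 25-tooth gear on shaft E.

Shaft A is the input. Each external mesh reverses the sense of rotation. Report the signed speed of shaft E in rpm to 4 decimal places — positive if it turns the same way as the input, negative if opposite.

Stage 1 [94T→22T]: ω = 423.0000×94/22 = 1807.3636 rpm, dir flips to −; running = −1807.3636
Stage 2 [36T→36T]: ω = 1807.3636×36/36 = 1807.3636 rpm, dir flips to +; running = +1807.3636
Stage 3 [36T→92T]: ω = 1807.3636×36/92 = 707.2292 rpm, dir flips to −; running = −707.2292
Stage 4 [61T→25T]: ω = 707.2292×61/25 = 1725.6394 rpm, dir flips to +; running = +1725.6394

+1725.6394 rpm (same as input, |ω| = 1725.6394 rpm)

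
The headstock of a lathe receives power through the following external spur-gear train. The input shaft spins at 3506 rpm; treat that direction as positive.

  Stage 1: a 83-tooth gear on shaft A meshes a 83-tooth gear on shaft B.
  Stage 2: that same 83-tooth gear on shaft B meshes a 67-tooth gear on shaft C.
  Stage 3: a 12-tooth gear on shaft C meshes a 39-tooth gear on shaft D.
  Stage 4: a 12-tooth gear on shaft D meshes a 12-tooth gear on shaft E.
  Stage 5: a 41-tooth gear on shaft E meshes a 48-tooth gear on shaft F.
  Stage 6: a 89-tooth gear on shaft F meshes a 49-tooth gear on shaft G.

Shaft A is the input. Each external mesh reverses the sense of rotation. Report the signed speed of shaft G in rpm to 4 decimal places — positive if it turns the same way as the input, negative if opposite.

+2073.3298 rpm (same as input, |ω| = 2073.3298 rpm)

Stage 1 [83T→83T]: ω = 3506.0000×83/83 = 3506.0000 rpm, dir flips to −; running = −3506.0000
Stage 2 [83T→67T]: ω = 3506.0000×83/67 = 4343.2537 rpm, dir flips to +; running = +4343.2537
Stage 3 [12T→39T]: ω = 4343.2537×12/39 = 1336.3858 rpm, dir flips to −; running = −1336.3858
Stage 4 [12T→12T]: ω = 1336.3858×12/12 = 1336.3858 rpm, dir flips to +; running = +1336.3858
Stage 5 [41T→48T]: ω = 1336.3858×41/48 = 1141.4962 rpm, dir flips to −; running = −1141.4962
Stage 6 [89T→49T]: ω = 1141.4962×89/49 = 2073.3298 rpm, dir flips to +; running = +2073.3298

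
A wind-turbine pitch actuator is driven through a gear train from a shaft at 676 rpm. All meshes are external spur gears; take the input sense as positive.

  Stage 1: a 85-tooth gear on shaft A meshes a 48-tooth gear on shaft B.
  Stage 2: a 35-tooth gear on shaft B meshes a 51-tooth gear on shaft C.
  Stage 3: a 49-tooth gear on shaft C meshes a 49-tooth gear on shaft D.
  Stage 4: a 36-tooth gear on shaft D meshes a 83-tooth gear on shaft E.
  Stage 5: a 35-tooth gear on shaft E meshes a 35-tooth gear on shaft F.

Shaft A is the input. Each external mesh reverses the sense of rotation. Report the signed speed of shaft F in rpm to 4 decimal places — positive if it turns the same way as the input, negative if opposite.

Stage 1 [85T→48T]: ω = 676.0000×85/48 = 1197.0833 rpm, dir flips to −; running = −1197.0833
Stage 2 [35T→51T]: ω = 1197.0833×35/51 = 821.5278 rpm, dir flips to +; running = +821.5278
Stage 3 [49T→49T]: ω = 821.5278×49/49 = 821.5278 rpm, dir flips to −; running = −821.5278
Stage 4 [36T→83T]: ω = 821.5278×36/83 = 356.3253 rpm, dir flips to +; running = +356.3253
Stage 5 [35T→35T]: ω = 356.3253×35/35 = 356.3253 rpm, dir flips to −; running = −356.3253

-356.3253 rpm (opposite to input, |ω| = 356.3253 rpm)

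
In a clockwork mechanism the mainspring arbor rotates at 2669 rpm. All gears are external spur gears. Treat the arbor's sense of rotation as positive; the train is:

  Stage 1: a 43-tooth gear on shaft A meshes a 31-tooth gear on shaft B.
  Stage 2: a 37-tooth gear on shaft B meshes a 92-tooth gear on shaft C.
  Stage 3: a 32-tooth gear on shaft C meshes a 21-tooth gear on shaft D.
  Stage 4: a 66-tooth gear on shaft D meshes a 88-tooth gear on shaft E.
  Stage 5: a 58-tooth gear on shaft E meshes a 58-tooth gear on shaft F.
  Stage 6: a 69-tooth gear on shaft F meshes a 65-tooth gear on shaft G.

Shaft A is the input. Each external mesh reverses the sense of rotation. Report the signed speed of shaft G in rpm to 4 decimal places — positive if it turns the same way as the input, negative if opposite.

+1806.3292 rpm (same as input, |ω| = 1806.3292 rpm)

Stage 1 [43T→31T]: ω = 2669.0000×43/31 = 3702.1613 rpm, dir flips to −; running = −3702.1613
Stage 2 [37T→92T]: ω = 3702.1613×37/92 = 1488.9127 rpm, dir flips to +; running = +1488.9127
Stage 3 [32T→21T]: ω = 1488.9127×32/21 = 2268.8193 rpm, dir flips to −; running = −2268.8193
Stage 4 [66T→88T]: ω = 2268.8193×66/88 = 1701.6145 rpm, dir flips to +; running = +1701.6145
Stage 5 [58T→58T]: ω = 1701.6145×58/58 = 1701.6145 rpm, dir flips to −; running = −1701.6145
Stage 6 [69T→65T]: ω = 1701.6145×69/65 = 1806.3292 rpm, dir flips to +; running = +1806.3292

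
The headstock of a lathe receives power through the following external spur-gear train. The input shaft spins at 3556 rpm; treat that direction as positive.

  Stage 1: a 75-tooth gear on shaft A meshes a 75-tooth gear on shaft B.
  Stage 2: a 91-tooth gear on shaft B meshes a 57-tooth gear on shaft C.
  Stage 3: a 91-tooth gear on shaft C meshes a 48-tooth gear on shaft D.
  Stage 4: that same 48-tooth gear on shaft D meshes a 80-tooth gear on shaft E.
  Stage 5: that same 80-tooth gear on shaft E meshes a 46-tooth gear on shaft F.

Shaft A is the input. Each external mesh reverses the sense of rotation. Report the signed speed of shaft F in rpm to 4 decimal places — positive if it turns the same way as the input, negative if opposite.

Stage 1 [75T→75T]: ω = 3556.0000×75/75 = 3556.0000 rpm, dir flips to −; running = −3556.0000
Stage 2 [91T→57T]: ω = 3556.0000×91/57 = 5677.1228 rpm, dir flips to +; running = +5677.1228
Stage 3 [91T→48T]: ω = 5677.1228×91/48 = 10762.8787 rpm, dir flips to −; running = −10762.8787
Stage 4 [48T→80T]: ω = 10762.8787×48/80 = 6457.7272 rpm, dir flips to +; running = +6457.7272
Stage 5 [80T→46T]: ω = 6457.7272×80/46 = 11230.8299 rpm, dir flips to −; running = −11230.8299

-11230.8299 rpm (opposite to input, |ω| = 11230.8299 rpm)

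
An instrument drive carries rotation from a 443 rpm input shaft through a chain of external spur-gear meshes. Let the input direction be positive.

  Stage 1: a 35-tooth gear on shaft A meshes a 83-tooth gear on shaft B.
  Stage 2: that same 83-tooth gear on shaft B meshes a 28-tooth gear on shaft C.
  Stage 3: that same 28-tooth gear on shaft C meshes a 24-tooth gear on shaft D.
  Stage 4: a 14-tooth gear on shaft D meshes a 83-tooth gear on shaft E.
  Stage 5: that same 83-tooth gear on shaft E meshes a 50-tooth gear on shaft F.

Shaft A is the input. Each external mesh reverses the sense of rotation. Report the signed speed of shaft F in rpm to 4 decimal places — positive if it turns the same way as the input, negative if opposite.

-180.8917 rpm (opposite to input, |ω| = 180.8917 rpm)

Stage 1 [35T→83T]: ω = 443.0000×35/83 = 186.8072 rpm, dir flips to −; running = −186.8072
Stage 2 [83T→28T]: ω = 186.8072×83/28 = 553.7500 rpm, dir flips to +; running = +553.7500
Stage 3 [28T→24T]: ω = 553.7500×28/24 = 646.0417 rpm, dir flips to −; running = −646.0417
Stage 4 [14T→83T]: ω = 646.0417×14/83 = 108.9709 rpm, dir flips to +; running = +108.9709
Stage 5 [83T→50T]: ω = 108.9709×83/50 = 180.8917 rpm, dir flips to −; running = −180.8917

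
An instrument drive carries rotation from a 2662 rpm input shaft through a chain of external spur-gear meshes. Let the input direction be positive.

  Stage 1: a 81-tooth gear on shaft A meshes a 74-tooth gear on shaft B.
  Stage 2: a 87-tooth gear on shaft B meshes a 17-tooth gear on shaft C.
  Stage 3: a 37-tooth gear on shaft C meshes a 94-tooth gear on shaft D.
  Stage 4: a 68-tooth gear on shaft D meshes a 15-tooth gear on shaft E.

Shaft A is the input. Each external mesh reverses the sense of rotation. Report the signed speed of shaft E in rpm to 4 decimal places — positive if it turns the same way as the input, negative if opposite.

+26608.6723 rpm (same as input, |ω| = 26608.6723 rpm)

Stage 1 [81T→74T]: ω = 2662.0000×81/74 = 2913.8108 rpm, dir flips to −; running = −2913.8108
Stage 2 [87T→17T]: ω = 2913.8108×87/17 = 14911.8553 rpm, dir flips to +; running = +14911.8553
Stage 3 [37T→94T]: ω = 14911.8553×37/94 = 5869.5601 rpm, dir flips to −; running = −5869.5601
Stage 4 [68T→15T]: ω = 5869.5601×68/15 = 26608.6723 rpm, dir flips to +; running = +26608.6723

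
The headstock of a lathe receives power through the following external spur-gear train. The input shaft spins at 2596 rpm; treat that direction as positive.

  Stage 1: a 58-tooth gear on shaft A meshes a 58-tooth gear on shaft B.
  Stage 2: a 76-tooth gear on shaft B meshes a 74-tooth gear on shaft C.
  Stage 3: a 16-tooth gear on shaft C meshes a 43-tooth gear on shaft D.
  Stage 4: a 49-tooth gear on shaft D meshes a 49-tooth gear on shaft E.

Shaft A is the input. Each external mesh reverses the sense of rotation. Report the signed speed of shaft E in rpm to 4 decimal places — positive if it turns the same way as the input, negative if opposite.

Stage 1 [58T→58T]: ω = 2596.0000×58/58 = 2596.0000 rpm, dir flips to −; running = −2596.0000
Stage 2 [76T→74T]: ω = 2596.0000×76/74 = 2666.1622 rpm, dir flips to +; running = +2666.1622
Stage 3 [16T→43T]: ω = 2666.1622×16/43 = 992.0603 rpm, dir flips to −; running = −992.0603
Stage 4 [49T→49T]: ω = 992.0603×49/49 = 992.0603 rpm, dir flips to +; running = +992.0603

+992.0603 rpm (same as input, |ω| = 992.0603 rpm)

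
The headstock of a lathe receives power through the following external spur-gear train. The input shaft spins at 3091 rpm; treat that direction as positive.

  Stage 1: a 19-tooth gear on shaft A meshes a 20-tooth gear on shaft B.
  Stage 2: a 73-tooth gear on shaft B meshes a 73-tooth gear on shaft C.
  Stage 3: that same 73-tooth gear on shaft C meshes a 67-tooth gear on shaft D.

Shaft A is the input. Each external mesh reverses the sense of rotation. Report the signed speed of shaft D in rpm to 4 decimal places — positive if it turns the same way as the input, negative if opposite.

-3199.4157 rpm (opposite to input, |ω| = 3199.4157 rpm)

Stage 1 [19T→20T]: ω = 3091.0000×19/20 = 2936.4500 rpm, dir flips to −; running = −2936.4500
Stage 2 [73T→73T]: ω = 2936.4500×73/73 = 2936.4500 rpm, dir flips to +; running = +2936.4500
Stage 3 [73T→67T]: ω = 2936.4500×73/67 = 3199.4157 rpm, dir flips to −; running = −3199.4157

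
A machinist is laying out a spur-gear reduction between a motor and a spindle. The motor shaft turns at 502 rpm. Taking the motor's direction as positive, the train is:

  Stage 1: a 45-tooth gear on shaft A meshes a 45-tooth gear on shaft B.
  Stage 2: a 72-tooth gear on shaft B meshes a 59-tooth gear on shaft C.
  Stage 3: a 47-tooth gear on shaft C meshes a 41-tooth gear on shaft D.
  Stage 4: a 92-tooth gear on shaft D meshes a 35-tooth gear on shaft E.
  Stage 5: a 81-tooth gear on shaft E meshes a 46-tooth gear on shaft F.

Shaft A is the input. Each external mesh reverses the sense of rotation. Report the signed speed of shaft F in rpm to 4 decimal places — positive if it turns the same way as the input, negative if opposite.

Stage 1 [45T→45T]: ω = 502.0000×45/45 = 502.0000 rpm, dir flips to −; running = −502.0000
Stage 2 [72T→59T]: ω = 502.0000×72/59 = 612.6102 rpm, dir flips to +; running = +612.6102
Stage 3 [47T→41T]: ω = 612.6102×47/41 = 702.2604 rpm, dir flips to −; running = −702.2604
Stage 4 [92T→35T]: ω = 702.2604×92/35 = 1845.9417 rpm, dir flips to +; running = +1845.9417
Stage 5 [81T→46T]: ω = 1845.9417×81/46 = 3250.4626 rpm, dir flips to −; running = −3250.4626

-3250.4626 rpm (opposite to input, |ω| = 3250.4626 rpm)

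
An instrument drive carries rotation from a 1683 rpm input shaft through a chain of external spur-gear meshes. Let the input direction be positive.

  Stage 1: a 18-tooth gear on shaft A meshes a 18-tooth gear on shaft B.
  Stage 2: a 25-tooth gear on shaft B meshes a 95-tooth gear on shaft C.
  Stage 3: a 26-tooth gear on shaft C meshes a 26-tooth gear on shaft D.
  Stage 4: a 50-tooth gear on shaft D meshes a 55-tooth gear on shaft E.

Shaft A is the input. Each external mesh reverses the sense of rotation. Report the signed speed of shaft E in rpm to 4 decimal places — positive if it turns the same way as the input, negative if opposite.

+402.6316 rpm (same as input, |ω| = 402.6316 rpm)

Stage 1 [18T→18T]: ω = 1683.0000×18/18 = 1683.0000 rpm, dir flips to −; running = −1683.0000
Stage 2 [25T→95T]: ω = 1683.0000×25/95 = 442.8947 rpm, dir flips to +; running = +442.8947
Stage 3 [26T→26T]: ω = 442.8947×26/26 = 442.8947 rpm, dir flips to −; running = −442.8947
Stage 4 [50T→55T]: ω = 442.8947×50/55 = 402.6316 rpm, dir flips to +; running = +402.6316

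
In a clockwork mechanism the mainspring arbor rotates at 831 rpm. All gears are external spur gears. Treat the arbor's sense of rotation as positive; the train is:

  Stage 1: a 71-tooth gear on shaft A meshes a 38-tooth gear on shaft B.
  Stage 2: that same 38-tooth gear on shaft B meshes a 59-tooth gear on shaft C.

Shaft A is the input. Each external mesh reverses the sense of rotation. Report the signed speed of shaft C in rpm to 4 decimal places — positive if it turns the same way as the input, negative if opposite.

+1000.0169 rpm (same as input, |ω| = 1000.0169 rpm)

Stage 1 [71T→38T]: ω = 831.0000×71/38 = 1552.6579 rpm, dir flips to −; running = −1552.6579
Stage 2 [38T→59T]: ω = 1552.6579×38/59 = 1000.0169 rpm, dir flips to +; running = +1000.0169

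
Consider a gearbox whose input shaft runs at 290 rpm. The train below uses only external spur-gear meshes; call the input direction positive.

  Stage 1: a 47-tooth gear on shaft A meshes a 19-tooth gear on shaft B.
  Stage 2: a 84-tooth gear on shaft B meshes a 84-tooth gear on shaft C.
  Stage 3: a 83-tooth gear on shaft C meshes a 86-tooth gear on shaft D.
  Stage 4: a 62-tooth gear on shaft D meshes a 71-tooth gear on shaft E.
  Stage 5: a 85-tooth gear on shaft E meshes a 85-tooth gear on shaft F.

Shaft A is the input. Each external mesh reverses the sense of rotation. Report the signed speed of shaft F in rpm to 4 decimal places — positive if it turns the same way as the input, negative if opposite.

-604.5820 rpm (opposite to input, |ω| = 604.5820 rpm)

Stage 1 [47T→19T]: ω = 290.0000×47/19 = 717.3684 rpm, dir flips to −; running = −717.3684
Stage 2 [84T→84T]: ω = 717.3684×84/84 = 717.3684 rpm, dir flips to +; running = +717.3684
Stage 3 [83T→86T]: ω = 717.3684×83/86 = 692.3439 rpm, dir flips to −; running = −692.3439
Stage 4 [62T→71T]: ω = 692.3439×62/71 = 604.5820 rpm, dir flips to +; running = +604.5820
Stage 5 [85T→85T]: ω = 604.5820×85/85 = 604.5820 rpm, dir flips to −; running = −604.5820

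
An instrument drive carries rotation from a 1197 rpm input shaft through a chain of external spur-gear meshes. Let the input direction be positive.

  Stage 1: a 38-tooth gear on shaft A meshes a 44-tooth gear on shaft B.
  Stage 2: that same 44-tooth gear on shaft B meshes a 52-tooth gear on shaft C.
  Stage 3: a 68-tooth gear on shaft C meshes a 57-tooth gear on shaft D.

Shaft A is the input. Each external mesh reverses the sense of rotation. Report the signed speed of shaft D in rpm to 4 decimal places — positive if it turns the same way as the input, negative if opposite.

Stage 1 [38T→44T]: ω = 1197.0000×38/44 = 1033.7727 rpm, dir flips to −; running = −1033.7727
Stage 2 [44T→52T]: ω = 1033.7727×44/52 = 874.7308 rpm, dir flips to +; running = +874.7308
Stage 3 [68T→57T]: ω = 874.7308×68/57 = 1043.5385 rpm, dir flips to −; running = −1043.5385

-1043.5385 rpm (opposite to input, |ω| = 1043.5385 rpm)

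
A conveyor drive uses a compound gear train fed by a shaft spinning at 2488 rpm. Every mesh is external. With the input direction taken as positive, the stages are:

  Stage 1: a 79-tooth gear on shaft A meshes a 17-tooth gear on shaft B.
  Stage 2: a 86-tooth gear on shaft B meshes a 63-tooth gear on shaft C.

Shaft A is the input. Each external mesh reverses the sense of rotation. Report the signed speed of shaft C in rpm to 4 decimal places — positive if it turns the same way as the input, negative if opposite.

+15782.8870 rpm (same as input, |ω| = 15782.8870 rpm)

Stage 1 [79T→17T]: ω = 2488.0000×79/17 = 11561.8824 rpm, dir flips to −; running = −11561.8824
Stage 2 [86T→63T]: ω = 11561.8824×86/63 = 15782.8870 rpm, dir flips to +; running = +15782.8870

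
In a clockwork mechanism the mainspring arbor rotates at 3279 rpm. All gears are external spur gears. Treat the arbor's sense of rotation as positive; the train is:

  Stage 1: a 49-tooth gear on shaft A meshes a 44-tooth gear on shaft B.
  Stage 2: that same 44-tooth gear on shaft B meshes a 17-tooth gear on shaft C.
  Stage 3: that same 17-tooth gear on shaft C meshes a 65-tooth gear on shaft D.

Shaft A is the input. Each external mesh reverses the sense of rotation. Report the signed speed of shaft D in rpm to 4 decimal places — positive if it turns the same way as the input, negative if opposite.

-2471.8615 rpm (opposite to input, |ω| = 2471.8615 rpm)

Stage 1 [49T→44T]: ω = 3279.0000×49/44 = 3651.6136 rpm, dir flips to −; running = −3651.6136
Stage 2 [44T→17T]: ω = 3651.6136×44/17 = 9451.2353 rpm, dir flips to +; running = +9451.2353
Stage 3 [17T→65T]: ω = 9451.2353×17/65 = 2471.8615 rpm, dir flips to −; running = −2471.8615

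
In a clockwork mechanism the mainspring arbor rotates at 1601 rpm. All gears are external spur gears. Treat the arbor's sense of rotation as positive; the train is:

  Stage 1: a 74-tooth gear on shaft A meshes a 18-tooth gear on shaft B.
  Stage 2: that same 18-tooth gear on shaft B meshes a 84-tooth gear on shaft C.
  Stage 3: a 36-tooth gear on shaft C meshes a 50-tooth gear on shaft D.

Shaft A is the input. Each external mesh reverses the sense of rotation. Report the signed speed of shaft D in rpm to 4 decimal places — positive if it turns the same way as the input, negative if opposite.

-1015.4914 rpm (opposite to input, |ω| = 1015.4914 rpm)

Stage 1 [74T→18T]: ω = 1601.0000×74/18 = 6581.8889 rpm, dir flips to −; running = −6581.8889
Stage 2 [18T→84T]: ω = 6581.8889×18/84 = 1410.4048 rpm, dir flips to +; running = +1410.4048
Stage 3 [36T→50T]: ω = 1410.4048×36/50 = 1015.4914 rpm, dir flips to −; running = −1015.4914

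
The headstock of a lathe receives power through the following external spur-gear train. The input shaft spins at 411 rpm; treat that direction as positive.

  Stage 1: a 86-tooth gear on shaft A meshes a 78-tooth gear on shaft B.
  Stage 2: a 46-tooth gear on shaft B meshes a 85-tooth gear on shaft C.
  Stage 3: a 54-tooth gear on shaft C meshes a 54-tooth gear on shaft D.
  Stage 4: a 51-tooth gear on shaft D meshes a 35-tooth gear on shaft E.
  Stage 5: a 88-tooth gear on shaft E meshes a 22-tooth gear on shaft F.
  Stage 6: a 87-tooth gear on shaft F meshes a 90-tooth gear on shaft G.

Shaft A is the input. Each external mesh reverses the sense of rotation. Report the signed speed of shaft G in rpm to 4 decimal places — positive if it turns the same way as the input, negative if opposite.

+1381.7308 rpm (same as input, |ω| = 1381.7308 rpm)

Stage 1 [86T→78T]: ω = 411.0000×86/78 = 453.1538 rpm, dir flips to −; running = −453.1538
Stage 2 [46T→85T]: ω = 453.1538×46/85 = 245.2362 rpm, dir flips to +; running = +245.2362
Stage 3 [54T→54T]: ω = 245.2362×54/54 = 245.2362 rpm, dir flips to −; running = −245.2362
Stage 4 [51T→35T]: ω = 245.2362×51/35 = 357.3442 rpm, dir flips to +; running = +357.3442
Stage 5 [88T→22T]: ω = 357.3442×88/22 = 1429.3767 rpm, dir flips to −; running = −1429.3767
Stage 6 [87T→90T]: ω = 1429.3767×87/90 = 1381.7308 rpm, dir flips to +; running = +1381.7308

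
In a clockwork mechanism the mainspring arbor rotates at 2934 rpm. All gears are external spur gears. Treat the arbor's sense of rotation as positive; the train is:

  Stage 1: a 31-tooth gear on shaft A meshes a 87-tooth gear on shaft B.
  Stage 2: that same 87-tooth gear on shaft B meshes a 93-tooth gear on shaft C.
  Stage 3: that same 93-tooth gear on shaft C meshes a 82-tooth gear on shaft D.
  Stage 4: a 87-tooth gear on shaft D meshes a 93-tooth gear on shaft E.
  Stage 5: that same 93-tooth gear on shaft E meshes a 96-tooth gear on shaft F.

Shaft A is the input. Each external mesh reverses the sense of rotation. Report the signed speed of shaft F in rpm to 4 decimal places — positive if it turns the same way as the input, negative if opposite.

Stage 1 [31T→87T]: ω = 2934.0000×31/87 = 1045.4483 rpm, dir flips to −; running = −1045.4483
Stage 2 [87T→93T]: ω = 1045.4483×87/93 = 978.0000 rpm, dir flips to +; running = +978.0000
Stage 3 [93T→82T]: ω = 978.0000×93/82 = 1109.1951 rpm, dir flips to −; running = −1109.1951
Stage 4 [87T→93T]: ω = 1109.1951×87/93 = 1037.6341 rpm, dir flips to +; running = +1037.6341
Stage 5 [93T→96T]: ω = 1037.6341×93/96 = 1005.2081 rpm, dir flips to −; running = −1005.2081

-1005.2081 rpm (opposite to input, |ω| = 1005.2081 rpm)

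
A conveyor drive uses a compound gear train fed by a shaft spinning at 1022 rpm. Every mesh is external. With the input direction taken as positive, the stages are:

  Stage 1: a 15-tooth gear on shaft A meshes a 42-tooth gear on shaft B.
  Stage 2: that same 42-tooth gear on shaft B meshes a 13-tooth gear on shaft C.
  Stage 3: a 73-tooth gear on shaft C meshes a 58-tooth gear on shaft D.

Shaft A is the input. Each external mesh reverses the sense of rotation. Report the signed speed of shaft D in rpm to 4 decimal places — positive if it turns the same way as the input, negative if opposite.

Stage 1 [15T→42T]: ω = 1022.0000×15/42 = 365.0000 rpm, dir flips to −; running = −365.0000
Stage 2 [42T→13T]: ω = 365.0000×42/13 = 1179.2308 rpm, dir flips to +; running = +1179.2308
Stage 3 [73T→58T]: ω = 1179.2308×73/58 = 1484.2042 rpm, dir flips to −; running = −1484.2042

-1484.2042 rpm (opposite to input, |ω| = 1484.2042 rpm)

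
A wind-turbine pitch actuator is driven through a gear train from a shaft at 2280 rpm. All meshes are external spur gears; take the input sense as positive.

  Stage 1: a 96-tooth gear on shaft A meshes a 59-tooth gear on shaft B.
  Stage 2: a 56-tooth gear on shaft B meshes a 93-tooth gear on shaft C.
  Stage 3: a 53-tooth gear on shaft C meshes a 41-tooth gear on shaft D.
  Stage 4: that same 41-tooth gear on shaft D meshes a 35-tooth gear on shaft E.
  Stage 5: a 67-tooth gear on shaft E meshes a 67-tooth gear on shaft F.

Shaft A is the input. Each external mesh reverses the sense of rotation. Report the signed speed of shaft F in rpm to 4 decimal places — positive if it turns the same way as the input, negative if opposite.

Stage 1 [96T→59T]: ω = 2280.0000×96/59 = 3709.8305 rpm, dir flips to −; running = −3709.8305
Stage 2 [56T→93T]: ω = 3709.8305×56/93 = 2233.8764 rpm, dir flips to +; running = +2233.8764
Stage 3 [53T→41T]: ω = 2233.8764×53/41 = 2887.6939 rpm, dir flips to −; running = −2887.6939
Stage 4 [41T→35T]: ω = 2887.6939×41/35 = 3382.7272 rpm, dir flips to +; running = +3382.7272
Stage 5 [67T→67T]: ω = 3382.7272×67/67 = 3382.7272 rpm, dir flips to −; running = −3382.7272

-3382.7272 rpm (opposite to input, |ω| = 3382.7272 rpm)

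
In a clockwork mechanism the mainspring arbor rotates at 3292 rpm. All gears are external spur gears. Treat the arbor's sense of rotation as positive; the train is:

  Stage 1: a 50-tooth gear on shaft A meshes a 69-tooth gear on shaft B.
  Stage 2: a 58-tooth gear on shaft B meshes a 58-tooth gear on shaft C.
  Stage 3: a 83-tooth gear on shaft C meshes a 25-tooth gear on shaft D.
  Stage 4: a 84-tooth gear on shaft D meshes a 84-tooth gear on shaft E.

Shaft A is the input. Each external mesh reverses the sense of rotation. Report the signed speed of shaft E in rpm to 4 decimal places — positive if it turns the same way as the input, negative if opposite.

Stage 1 [50T→69T]: ω = 3292.0000×50/69 = 2385.5072 rpm, dir flips to −; running = −2385.5072
Stage 2 [58T→58T]: ω = 2385.5072×58/58 = 2385.5072 rpm, dir flips to +; running = +2385.5072
Stage 3 [83T→25T]: ω = 2385.5072×83/25 = 7919.8841 rpm, dir flips to −; running = −7919.8841
Stage 4 [84T→84T]: ω = 7919.8841×84/84 = 7919.8841 rpm, dir flips to +; running = +7919.8841

+7919.8841 rpm (same as input, |ω| = 7919.8841 rpm)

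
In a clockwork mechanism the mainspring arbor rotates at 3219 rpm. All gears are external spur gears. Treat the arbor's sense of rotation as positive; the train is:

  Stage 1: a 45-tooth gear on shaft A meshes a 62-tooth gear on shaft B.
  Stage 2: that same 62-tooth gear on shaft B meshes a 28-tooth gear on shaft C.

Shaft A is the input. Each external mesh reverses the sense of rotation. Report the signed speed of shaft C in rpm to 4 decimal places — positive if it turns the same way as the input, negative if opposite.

+5173.3929 rpm (same as input, |ω| = 5173.3929 rpm)

Stage 1 [45T→62T]: ω = 3219.0000×45/62 = 2336.3710 rpm, dir flips to −; running = −2336.3710
Stage 2 [62T→28T]: ω = 2336.3710×62/28 = 5173.3929 rpm, dir flips to +; running = +5173.3929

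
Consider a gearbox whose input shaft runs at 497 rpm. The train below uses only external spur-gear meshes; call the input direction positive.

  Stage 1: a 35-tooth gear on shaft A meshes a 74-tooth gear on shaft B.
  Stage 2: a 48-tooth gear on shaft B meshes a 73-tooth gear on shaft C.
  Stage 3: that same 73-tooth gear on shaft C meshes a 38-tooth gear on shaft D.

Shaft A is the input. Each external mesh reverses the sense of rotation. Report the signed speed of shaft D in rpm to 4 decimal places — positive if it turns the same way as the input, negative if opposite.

-296.9275 rpm (opposite to input, |ω| = 296.9275 rpm)

Stage 1 [35T→74T]: ω = 497.0000×35/74 = 235.0676 rpm, dir flips to −; running = −235.0676
Stage 2 [48T→73T]: ω = 235.0676×48/73 = 154.5650 rpm, dir flips to +; running = +154.5650
Stage 3 [73T→38T]: ω = 154.5650×73/38 = 296.9275 rpm, dir flips to −; running = −296.9275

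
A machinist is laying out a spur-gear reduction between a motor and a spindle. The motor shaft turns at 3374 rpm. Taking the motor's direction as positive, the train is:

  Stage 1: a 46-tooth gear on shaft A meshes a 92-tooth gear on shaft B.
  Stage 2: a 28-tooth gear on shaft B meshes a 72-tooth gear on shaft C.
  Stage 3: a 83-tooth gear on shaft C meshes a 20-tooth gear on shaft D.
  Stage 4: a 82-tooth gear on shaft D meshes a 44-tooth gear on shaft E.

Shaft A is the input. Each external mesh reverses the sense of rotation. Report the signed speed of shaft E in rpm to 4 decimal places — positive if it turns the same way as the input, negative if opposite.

Stage 1 [46T→92T]: ω = 3374.0000×46/92 = 1687.0000 rpm, dir flips to −; running = −1687.0000
Stage 2 [28T→72T]: ω = 1687.0000×28/72 = 656.0556 rpm, dir flips to +; running = +656.0556
Stage 3 [83T→20T]: ω = 656.0556×83/20 = 2722.6306 rpm, dir flips to −; running = −2722.6306
Stage 4 [82T→44T]: ω = 2722.6306×82/44 = 5073.9933 rpm, dir flips to +; running = +5073.9933

+5073.9933 rpm (same as input, |ω| = 5073.9933 rpm)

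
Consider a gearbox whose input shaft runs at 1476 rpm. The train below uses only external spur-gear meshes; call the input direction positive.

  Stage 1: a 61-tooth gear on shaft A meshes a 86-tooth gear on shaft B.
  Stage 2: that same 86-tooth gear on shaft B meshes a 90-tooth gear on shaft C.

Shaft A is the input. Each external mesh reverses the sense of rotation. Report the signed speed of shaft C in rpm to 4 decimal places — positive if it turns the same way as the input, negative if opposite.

+1000.4000 rpm (same as input, |ω| = 1000.4000 rpm)

Stage 1 [61T→86T]: ω = 1476.0000×61/86 = 1046.9302 rpm, dir flips to −; running = −1046.9302
Stage 2 [86T→90T]: ω = 1046.9302×86/90 = 1000.4000 rpm, dir flips to +; running = +1000.4000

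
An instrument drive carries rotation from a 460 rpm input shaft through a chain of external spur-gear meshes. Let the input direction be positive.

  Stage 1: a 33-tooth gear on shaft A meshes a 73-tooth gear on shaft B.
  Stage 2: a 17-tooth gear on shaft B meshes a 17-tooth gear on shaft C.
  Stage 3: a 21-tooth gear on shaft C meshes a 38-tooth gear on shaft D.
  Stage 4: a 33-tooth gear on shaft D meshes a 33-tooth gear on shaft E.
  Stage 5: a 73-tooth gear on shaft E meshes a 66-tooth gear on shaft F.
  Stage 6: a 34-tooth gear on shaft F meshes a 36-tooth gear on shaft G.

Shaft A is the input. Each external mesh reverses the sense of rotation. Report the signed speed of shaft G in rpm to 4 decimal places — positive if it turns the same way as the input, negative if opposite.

Stage 1 [33T→73T]: ω = 460.0000×33/73 = 207.9452 rpm, dir flips to −; running = −207.9452
Stage 2 [17T→17T]: ω = 207.9452×17/17 = 207.9452 rpm, dir flips to +; running = +207.9452
Stage 3 [21T→38T]: ω = 207.9452×21/38 = 114.9171 rpm, dir flips to −; running = −114.9171
Stage 4 [33T→33T]: ω = 114.9171×33/33 = 114.9171 rpm, dir flips to +; running = +114.9171
Stage 5 [73T→66T]: ω = 114.9171×73/66 = 127.1053 rpm, dir flips to −; running = −127.1053
Stage 6 [34T→36T]: ω = 127.1053×34/36 = 120.0439 rpm, dir flips to +; running = +120.0439

+120.0439 rpm (same as input, |ω| = 120.0439 rpm)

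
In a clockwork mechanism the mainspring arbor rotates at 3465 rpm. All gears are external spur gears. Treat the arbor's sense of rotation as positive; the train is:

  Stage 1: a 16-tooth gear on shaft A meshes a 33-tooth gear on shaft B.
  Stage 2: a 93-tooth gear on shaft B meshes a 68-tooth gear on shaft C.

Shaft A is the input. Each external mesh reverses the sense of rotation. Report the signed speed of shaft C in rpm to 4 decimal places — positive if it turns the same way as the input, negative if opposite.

+2297.6471 rpm (same as input, |ω| = 2297.6471 rpm)

Stage 1 [16T→33T]: ω = 3465.0000×16/33 = 1680.0000 rpm, dir flips to −; running = −1680.0000
Stage 2 [93T→68T]: ω = 1680.0000×93/68 = 2297.6471 rpm, dir flips to +; running = +2297.6471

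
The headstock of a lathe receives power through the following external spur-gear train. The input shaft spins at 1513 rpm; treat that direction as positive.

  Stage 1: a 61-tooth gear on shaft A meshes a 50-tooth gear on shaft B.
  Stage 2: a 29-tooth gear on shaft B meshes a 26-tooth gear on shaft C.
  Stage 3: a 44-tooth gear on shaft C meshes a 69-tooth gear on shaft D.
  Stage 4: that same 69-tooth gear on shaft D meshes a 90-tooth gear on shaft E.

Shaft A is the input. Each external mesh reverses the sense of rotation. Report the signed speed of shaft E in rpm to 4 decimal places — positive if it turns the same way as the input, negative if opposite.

Stage 1 [61T→50T]: ω = 1513.0000×61/50 = 1845.8600 rpm, dir flips to −; running = −1845.8600
Stage 2 [29T→26T]: ω = 1845.8600×29/26 = 2058.8438 rpm, dir flips to +; running = +2058.8438
Stage 3 [44T→69T]: ω = 2058.8438×44/69 = 1312.8859 rpm, dir flips to −; running = −1312.8859
Stage 4 [69T→90T]: ω = 1312.8859×69/90 = 1006.5459 rpm, dir flips to +; running = +1006.5459

+1006.5459 rpm (same as input, |ω| = 1006.5459 rpm)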